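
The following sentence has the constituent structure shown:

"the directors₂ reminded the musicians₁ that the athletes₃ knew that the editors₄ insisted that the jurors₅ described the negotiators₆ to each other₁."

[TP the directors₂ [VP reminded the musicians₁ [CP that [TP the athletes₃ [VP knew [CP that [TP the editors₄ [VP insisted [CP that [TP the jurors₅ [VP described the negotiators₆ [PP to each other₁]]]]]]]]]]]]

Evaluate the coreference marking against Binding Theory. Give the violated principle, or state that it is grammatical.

The two coindexed NPs are *the musicians₁* and *each other₁*.
*each other₁* is an anaphor. Principle A requires it to be bound within its binding domain — the embedded TP, whose subject is the jurors₅.
Within that domain it is c-commanded by *the jurors₅*, *the negotiators₆*, none of which share its index.
*the musicians₁* does c-command the anaphor, but from outside its binding domain.
The anaphor is unbound in its domain → Principle A violation.

Principle A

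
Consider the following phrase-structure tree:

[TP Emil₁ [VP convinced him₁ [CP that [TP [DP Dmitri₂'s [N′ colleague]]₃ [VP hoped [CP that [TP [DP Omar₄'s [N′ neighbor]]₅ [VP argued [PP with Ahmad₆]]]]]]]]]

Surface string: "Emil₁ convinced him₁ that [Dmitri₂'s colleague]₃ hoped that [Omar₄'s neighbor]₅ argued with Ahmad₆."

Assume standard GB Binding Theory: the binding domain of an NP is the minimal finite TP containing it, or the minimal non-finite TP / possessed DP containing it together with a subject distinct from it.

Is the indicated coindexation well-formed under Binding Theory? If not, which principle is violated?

Principle B

The two coindexed NPs are *Emil₁* and *him₁*.
*him₁* is a pronoun. Its binding domain is the matrix TP, whose subject is Emil₁.
*Emil₁* c-commands it within that domain and carries the same index.
The pronoun is locally bound → Principle B violation.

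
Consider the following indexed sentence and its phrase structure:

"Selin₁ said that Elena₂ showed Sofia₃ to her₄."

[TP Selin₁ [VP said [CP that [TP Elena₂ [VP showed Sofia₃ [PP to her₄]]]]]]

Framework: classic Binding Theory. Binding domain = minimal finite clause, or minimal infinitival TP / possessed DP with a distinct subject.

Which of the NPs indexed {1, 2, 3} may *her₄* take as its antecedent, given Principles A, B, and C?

{1}

*her* is a pronoun, so Principle B applies: it must be free in its binding domain.
Binding domain of *her₄*: the embedded TP, whose subject is Elena₂.
*Selin₁* c-commands the pronoun but from outside its binding domain, and is not c-commanded by it → coindexation permitted.
*Elena₂* c-commands the pronoun within its binding domain → coindexation would violate Principle B.
*Sofia₃* c-commands the pronoun within its binding domain → coindexation would violate Principle B.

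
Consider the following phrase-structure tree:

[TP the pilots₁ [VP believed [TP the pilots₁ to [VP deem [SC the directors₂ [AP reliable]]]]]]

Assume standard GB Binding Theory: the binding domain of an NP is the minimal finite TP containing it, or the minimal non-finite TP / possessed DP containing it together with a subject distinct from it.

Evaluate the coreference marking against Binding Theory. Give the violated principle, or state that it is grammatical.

Principle C

The two coindexed NPs are *the pilots₁* (the lower occurrence) and *the pilots₁* (the higher occurrence).
*the pilots₁* (the lower occurrence) is an R-expression. Principle C requires it to be free everywhere.
*the pilots₁* (the higher occurrence) c-commands it and carries the same index.
The R-expression is bound → Principle C violation.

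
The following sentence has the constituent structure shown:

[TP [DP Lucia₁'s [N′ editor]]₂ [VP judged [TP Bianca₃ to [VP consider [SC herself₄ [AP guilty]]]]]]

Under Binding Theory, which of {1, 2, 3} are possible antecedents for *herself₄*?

{3}

*herself* is an anaphor, so Principle A applies: it must be bound in its binding domain.
Binding domain of *herself₄*: the embedded TP, whose subject is Bianca₃.
*Lucia₁* does not c-command the anaphor → cannot bind it.
*[Lucia₁'s editor]₂* c-commands the anaphor but is outside its binding domain → cannot satisfy Principle A.
*Bianca₃* c-commands the anaphor within its binding domain → licit binder.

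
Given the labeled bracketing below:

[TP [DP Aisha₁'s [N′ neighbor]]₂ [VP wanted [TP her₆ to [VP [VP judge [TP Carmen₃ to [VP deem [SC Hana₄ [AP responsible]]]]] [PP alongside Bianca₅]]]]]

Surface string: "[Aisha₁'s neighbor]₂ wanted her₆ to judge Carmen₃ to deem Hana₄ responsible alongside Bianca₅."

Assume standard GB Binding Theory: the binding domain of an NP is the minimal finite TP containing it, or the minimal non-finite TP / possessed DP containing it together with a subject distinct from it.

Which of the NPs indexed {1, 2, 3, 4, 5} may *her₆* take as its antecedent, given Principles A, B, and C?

{1}

*her* is a pronoun, so Principle B applies: it must be free in its binding domain.
Binding domain of *her₆*: the matrix TP, whose subject is [Aisha₁'s neighbor]₂.
*Aisha₁* and the pronoun do not c-command one another → neither Principle B nor Principle C is at stake; coindexation permitted.
*[Aisha₁'s neighbor]₂* c-commands the pronoun within its binding domain → coindexation would violate Principle B.
*Carmen₃*: the pronoun c-commands this R-expression → coindexation would violate Principle C on *Carmen₃*.
*Hana₄*: the pronoun c-commands this R-expression → coindexation would violate Principle C on *Hana₄*.
*Bianca₅*: the pronoun c-commands this R-expression → coindexation would violate Principle C on *Bianca₅*.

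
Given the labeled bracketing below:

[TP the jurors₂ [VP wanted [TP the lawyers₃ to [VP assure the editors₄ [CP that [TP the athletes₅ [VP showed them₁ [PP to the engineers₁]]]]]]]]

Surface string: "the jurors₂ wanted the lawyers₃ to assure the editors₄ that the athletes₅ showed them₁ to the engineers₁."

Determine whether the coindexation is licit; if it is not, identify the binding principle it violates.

The two coindexed NPs are *them₁* and *the engineers₁*.
*the engineers₁* is an R-expression. Principle C requires it to be free everywhere.
*them₁* c-commands it and carries the same index.
The R-expression is bound → Principle C violation.

Principle C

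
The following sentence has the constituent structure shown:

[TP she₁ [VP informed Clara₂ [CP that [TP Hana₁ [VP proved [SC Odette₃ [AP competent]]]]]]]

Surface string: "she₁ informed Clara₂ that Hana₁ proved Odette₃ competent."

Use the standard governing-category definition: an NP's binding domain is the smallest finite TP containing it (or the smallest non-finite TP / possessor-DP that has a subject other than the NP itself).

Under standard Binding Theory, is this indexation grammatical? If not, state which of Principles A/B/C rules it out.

The two coindexed NPs are *she₁* and *Hana₁*.
*Hana₁* is an R-expression. Principle C requires it to be free everywhere.
*she₁* c-commands it and carries the same index.
The R-expression is bound → Principle C violation.

Principle C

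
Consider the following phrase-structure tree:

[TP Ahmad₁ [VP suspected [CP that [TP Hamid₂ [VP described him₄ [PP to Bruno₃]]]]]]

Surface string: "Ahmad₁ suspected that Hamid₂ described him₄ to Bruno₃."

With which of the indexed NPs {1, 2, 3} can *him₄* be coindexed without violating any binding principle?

*him* is a pronoun, so Principle B applies: it must be free in its binding domain.
Binding domain of *him₄*: the embedded TP, whose subject is Hamid₂.
*Ahmad₁* c-commands the pronoun but from outside its binding domain, and is not c-commanded by it → coindexation permitted.
*Hamid₂* c-commands the pronoun within its binding domain → coindexation would violate Principle B.
*Bruno₃*: the pronoun c-commands this R-expression → coindexation would violate Principle C on *Bruno₃*.

{1}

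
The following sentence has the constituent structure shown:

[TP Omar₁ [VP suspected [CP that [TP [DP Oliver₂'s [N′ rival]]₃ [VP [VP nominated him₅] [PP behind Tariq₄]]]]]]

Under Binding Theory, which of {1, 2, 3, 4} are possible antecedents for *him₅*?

{1, 2, 4}

*him* is a pronoun, so Principle B applies: it must be free in its binding domain.
Binding domain of *him₅*: the embedded TP, whose subject is [Oliver₂'s rival]₃.
*Omar₁* c-commands the pronoun but from outside its binding domain, and is not c-commanded by it → coindexation permitted.
*Oliver₂* and the pronoun do not c-command one another → neither Principle B nor Principle C is at stake; coindexation permitted.
*[Oliver₂'s rival]₃* c-commands the pronoun within its binding domain → coindexation would violate Principle B.
*Tariq₄* and the pronoun do not c-command one another → neither Principle B nor Principle C is at stake; coindexation permitted.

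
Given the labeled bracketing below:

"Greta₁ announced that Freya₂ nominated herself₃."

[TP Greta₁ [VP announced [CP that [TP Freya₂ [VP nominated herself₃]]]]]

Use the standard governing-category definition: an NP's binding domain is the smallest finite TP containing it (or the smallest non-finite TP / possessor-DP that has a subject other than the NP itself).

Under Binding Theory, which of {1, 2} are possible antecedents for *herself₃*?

*herself* is an anaphor, so Principle A applies: it must be bound in its binding domain.
Binding domain of *herself₃*: the embedded TP, whose subject is Freya₂.
*Greta₁* c-commands the anaphor but is outside its binding domain → cannot satisfy Principle A.
*Freya₂* c-commands the anaphor within its binding domain → licit binder.

{2}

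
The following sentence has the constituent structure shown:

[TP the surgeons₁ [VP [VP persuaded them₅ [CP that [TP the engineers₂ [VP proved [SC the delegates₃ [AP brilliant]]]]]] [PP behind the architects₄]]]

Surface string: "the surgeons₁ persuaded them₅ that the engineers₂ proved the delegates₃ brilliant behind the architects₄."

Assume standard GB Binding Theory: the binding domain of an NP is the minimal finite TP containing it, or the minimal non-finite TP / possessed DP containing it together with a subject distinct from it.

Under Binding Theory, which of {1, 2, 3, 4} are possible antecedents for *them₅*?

*them* is a pronoun, so Principle B applies: it must be free in its binding domain.
Binding domain of *them₅*: the matrix TP, whose subject is the surgeons₁.
*the surgeons₁* c-commands the pronoun within its binding domain → coindexation would violate Principle B.
*the engineers₂*: the pronoun c-commands this R-expression → coindexation would violate Principle C on *the engineers₂*.
*the delegates₃*: the pronoun c-commands this R-expression → coindexation would violate Principle C on *the delegates₃*.
*the architects₄* and the pronoun do not c-command one another → neither Principle B nor Principle C is at stake; coindexation permitted.

{4}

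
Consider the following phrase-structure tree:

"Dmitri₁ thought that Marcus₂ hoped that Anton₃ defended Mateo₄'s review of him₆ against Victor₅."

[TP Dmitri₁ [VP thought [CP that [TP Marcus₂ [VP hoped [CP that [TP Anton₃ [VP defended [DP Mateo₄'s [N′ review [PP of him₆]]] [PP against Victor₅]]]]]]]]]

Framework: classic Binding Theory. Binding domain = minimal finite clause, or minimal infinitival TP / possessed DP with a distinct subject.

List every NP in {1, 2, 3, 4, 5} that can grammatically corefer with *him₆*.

{1, 2, 3, 5}

*him* is a pronoun, so Principle B applies: it must be free in its binding domain.
Binding domain of *him₆*: the possessed DP, whose subject is Mateo₄.
*Dmitri₁* c-commands the pronoun but from outside its binding domain, and is not c-commanded by it → coindexation permitted.
*Marcus₂* c-commands the pronoun but from outside its binding domain, and is not c-commanded by it → coindexation permitted.
*Anton₃* c-commands the pronoun but from outside its binding domain, and is not c-commanded by it → coindexation permitted.
*Mateo₄* c-commands the pronoun within its binding domain → coindexation would violate Principle B.
*Victor₅* and the pronoun do not c-command one another → neither Principle B nor Principle C is at stake; coindexation permitted.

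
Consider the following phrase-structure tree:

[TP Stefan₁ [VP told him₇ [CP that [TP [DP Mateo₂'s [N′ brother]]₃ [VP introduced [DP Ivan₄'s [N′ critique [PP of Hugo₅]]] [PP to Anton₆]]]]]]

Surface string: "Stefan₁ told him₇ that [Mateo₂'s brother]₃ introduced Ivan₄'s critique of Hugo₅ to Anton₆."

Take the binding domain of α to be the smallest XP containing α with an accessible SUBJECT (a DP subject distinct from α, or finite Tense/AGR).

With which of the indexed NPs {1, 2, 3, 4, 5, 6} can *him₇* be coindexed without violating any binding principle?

*him* is a pronoun, so Principle B applies: it must be free in its binding domain.
Binding domain of *him₇*: the matrix TP, whose subject is Stefan₁.
*Stefan₁* c-commands the pronoun within its binding domain → coindexation would violate Principle B.
*Mateo₂*: the pronoun c-commands this R-expression → coindexation would violate Principle C on *Mateo₂*.
*[Mateo₂'s brother]₃*: the pronoun c-commands this R-expression → coindexation would violate Principle C on *[Mateo₂'s brother]₃*.
*Ivan₄*: the pronoun c-commands this R-expression → coindexation would violate Principle C on *Ivan₄*.
*Hugo₅*: the pronoun c-commands this R-expression → coindexation would violate Principle C on *Hugo₅*.
*Anton₆*: the pronoun c-commands this R-expression → coindexation would violate Principle C on *Anton₆*.

none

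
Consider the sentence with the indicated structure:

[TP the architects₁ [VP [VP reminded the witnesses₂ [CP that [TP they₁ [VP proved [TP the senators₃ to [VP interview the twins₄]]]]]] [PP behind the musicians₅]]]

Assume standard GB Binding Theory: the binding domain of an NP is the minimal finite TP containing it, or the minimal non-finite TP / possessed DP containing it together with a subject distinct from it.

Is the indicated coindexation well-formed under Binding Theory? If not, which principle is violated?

The two coindexed NPs are *the architects₁* and *they₁*.
*they₁* is a pronoun; nothing c-commands it within its binding domain (the embedded TP.), so Principle B holds trivially.
*the architects₁* is an R-expression; *they₁* does not c-command it, and no other NP shares its index, so Principle C is satisfied.
All principles are respected.

grammatical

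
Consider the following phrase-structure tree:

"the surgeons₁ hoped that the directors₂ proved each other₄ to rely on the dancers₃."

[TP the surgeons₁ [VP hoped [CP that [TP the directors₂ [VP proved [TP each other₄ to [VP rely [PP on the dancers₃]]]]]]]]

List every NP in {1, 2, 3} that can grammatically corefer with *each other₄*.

*each other* is an anaphor, so Principle A applies: it must be bound in its binding domain.
Binding domain of *each other₄*: the embedded TP, whose subject is the directors₂.
*the surgeons₁* c-commands the anaphor but is outside its binding domain → cannot satisfy Principle A.
*the directors₂* c-commands the anaphor within its binding domain → licit binder.
*the dancers₃* does not c-command the anaphor → cannot bind it.

{2}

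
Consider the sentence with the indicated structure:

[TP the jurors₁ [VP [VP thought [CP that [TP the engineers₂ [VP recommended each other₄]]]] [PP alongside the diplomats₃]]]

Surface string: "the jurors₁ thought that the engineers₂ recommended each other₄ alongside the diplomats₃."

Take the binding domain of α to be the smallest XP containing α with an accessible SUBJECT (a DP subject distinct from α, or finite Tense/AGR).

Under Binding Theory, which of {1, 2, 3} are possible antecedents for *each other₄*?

*each other* is an anaphor, so Principle A applies: it must be bound in its binding domain.
Binding domain of *each other₄*: the embedded TP, whose subject is the engineers₂.
*the jurors₁* c-commands the anaphor but is outside its binding domain → cannot satisfy Principle A.
*the engineers₂* c-commands the anaphor within its binding domain → licit binder.
*the diplomats₃* does not c-command the anaphor → cannot bind it.

{2}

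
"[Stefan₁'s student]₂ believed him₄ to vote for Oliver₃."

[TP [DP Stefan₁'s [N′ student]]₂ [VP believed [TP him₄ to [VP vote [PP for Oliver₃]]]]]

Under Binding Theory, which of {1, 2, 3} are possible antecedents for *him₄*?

{1}

*him* is a pronoun, so Principle B applies: it must be free in its binding domain.
Binding domain of *him₄*: the matrix TP, whose subject is [Stefan₁'s student]₂.
*Stefan₁* and the pronoun do not c-command one another → neither Principle B nor Principle C is at stake; coindexation permitted.
*[Stefan₁'s student]₂* c-commands the pronoun within its binding domain → coindexation would violate Principle B.
*Oliver₃*: the pronoun c-commands this R-expression → coindexation would violate Principle C on *Oliver₃*.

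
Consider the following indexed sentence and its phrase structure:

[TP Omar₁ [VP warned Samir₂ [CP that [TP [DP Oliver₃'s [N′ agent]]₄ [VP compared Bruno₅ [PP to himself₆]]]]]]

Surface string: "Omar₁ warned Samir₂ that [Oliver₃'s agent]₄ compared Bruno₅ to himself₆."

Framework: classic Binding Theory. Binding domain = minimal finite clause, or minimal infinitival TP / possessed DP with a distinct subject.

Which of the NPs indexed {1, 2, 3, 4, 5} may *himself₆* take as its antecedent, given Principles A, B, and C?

{4, 5}

*himself* is an anaphor, so Principle A applies: it must be bound in its binding domain.
Binding domain of *himself₆*: the embedded TP, whose subject is [Oliver₃'s agent]₄.
*Omar₁* c-commands the anaphor but is outside its binding domain → cannot satisfy Principle A.
*Samir₂* c-commands the anaphor but is outside its binding domain → cannot satisfy Principle A.
*Oliver₃* does not c-command the anaphor → cannot bind it.
*[Oliver₃'s agent]₄* c-commands the anaphor within its binding domain → licit binder.
*Bruno₅* c-commands the anaphor within its binding domain → licit binder.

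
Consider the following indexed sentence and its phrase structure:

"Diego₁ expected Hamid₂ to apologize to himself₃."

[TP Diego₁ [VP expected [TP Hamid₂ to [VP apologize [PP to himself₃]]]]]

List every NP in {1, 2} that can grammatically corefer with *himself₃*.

{2}

*himself* is an anaphor, so Principle A applies: it must be bound in its binding domain.
Binding domain of *himself₃*: the embedded TP, whose subject is Hamid₂.
*Diego₁* c-commands the anaphor but is outside its binding domain → cannot satisfy Principle A.
*Hamid₂* c-commands the anaphor within its binding domain → licit binder.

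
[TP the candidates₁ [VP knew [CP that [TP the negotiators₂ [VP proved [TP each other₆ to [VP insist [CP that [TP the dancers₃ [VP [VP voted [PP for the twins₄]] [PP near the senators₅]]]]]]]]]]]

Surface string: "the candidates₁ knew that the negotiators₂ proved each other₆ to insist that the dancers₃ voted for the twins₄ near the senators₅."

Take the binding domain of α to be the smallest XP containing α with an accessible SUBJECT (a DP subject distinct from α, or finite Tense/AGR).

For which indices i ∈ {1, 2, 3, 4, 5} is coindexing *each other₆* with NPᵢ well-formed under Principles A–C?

*each other* is an anaphor, so Principle A applies: it must be bound in its binding domain.
Binding domain of *each other₆*: the embedded TP, whose subject is the negotiators₂.
*the candidates₁* c-commands the anaphor but is outside its binding domain → cannot satisfy Principle A.
*the negotiators₂* c-commands the anaphor within its binding domain → licit binder.
*the dancers₃* does not c-command the anaphor → cannot bind it.
*the twins₄* does not c-command the anaphor → cannot bind it.
*the senators₅* does not c-command the anaphor → cannot bind it.

{2}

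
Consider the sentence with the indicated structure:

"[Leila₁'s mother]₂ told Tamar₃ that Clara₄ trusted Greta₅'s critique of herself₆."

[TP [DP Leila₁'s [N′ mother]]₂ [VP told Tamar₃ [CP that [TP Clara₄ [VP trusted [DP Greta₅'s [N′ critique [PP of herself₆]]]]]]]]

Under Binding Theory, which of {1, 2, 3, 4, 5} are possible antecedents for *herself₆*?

{5}

*herself* is an anaphor, so Principle A applies: it must be bound in its binding domain.
Binding domain of *herself₆*: the possessed DP, whose subject is Greta₅.
*Leila₁* does not c-command the anaphor → cannot bind it.
*[Leila₁'s mother]₂* c-commands the anaphor but is outside its binding domain → cannot satisfy Principle A.
*Tamar₃* c-commands the anaphor but is outside its binding domain → cannot satisfy Principle A.
*Clara₄* c-commands the anaphor but is outside its binding domain → cannot satisfy Principle A.
*Greta₅* c-commands the anaphor within its binding domain → licit binder.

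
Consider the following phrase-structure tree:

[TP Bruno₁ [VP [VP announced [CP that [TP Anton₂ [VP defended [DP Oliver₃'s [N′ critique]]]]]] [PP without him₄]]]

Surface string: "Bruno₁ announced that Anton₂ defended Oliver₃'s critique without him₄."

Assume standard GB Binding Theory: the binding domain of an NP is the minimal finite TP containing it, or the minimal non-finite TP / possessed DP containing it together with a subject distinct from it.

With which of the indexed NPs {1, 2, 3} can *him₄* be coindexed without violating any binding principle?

*him* is a pronoun, so Principle B applies: it must be free in its binding domain.
Binding domain of *him₄*: the matrix TP, whose subject is Bruno₁.
*Bruno₁* c-commands the pronoun within its binding domain → coindexation would violate Principle B.
*Anton₂* and the pronoun do not c-command one another → neither Principle B nor Principle C is at stake; coindexation permitted.
*Oliver₃* and the pronoun do not c-command one another → neither Principle B nor Principle C is at stake; coindexation permitted.

{2, 3}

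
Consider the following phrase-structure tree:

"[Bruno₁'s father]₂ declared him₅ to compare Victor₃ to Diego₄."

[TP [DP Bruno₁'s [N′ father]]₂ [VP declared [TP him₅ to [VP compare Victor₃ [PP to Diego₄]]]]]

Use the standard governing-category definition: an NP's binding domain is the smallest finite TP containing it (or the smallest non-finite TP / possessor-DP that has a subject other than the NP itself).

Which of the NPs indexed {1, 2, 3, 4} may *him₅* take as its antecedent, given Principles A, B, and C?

*him* is a pronoun, so Principle B applies: it must be free in its binding domain.
Binding domain of *him₅*: the matrix TP, whose subject is [Bruno₁'s father]₂.
*Bruno₁* and the pronoun do not c-command one another → neither Principle B nor Principle C is at stake; coindexation permitted.
*[Bruno₁'s father]₂* c-commands the pronoun within its binding domain → coindexation would violate Principle B.
*Victor₃*: the pronoun c-commands this R-expression → coindexation would violate Principle C on *Victor₃*.
*Diego₄*: the pronoun c-commands this R-expression → coindexation would violate Principle C on *Diego₄*.

{1}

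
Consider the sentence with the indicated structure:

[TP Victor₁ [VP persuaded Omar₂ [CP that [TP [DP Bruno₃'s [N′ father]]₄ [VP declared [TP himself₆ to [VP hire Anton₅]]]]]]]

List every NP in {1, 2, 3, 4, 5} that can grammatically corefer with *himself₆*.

{4}

*himself* is an anaphor, so Principle A applies: it must be bound in its binding domain.
Binding domain of *himself₆*: the embedded TP, whose subject is [Bruno₃'s father]₄.
*Victor₁* c-commands the anaphor but is outside its binding domain → cannot satisfy Principle A.
*Omar₂* c-commands the anaphor but is outside its binding domain → cannot satisfy Principle A.
*Bruno₃* does not c-command the anaphor → cannot bind it.
*[Bruno₃'s father]₄* c-commands the anaphor within its binding domain → licit binder.
*Anton₅* does not c-command the anaphor → cannot bind it.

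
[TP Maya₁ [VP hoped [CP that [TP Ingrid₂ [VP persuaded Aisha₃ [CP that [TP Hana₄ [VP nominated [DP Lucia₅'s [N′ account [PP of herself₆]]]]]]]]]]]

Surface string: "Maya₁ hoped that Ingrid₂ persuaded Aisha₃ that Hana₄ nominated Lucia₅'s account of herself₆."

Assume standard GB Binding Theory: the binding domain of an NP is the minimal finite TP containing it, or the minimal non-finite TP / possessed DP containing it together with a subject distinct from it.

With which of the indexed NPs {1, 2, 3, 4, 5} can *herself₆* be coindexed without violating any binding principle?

*herself* is an anaphor, so Principle A applies: it must be bound in its binding domain.
Binding domain of *herself₆*: the possessed DP, whose subject is Lucia₅.
*Maya₁* c-commands the anaphor but is outside its binding domain → cannot satisfy Principle A.
*Ingrid₂* c-commands the anaphor but is outside its binding domain → cannot satisfy Principle A.
*Aisha₃* c-commands the anaphor but is outside its binding domain → cannot satisfy Principle A.
*Hana₄* c-commands the anaphor but is outside its binding domain → cannot satisfy Principle A.
*Lucia₅* c-commands the anaphor within its binding domain → licit binder.

{5}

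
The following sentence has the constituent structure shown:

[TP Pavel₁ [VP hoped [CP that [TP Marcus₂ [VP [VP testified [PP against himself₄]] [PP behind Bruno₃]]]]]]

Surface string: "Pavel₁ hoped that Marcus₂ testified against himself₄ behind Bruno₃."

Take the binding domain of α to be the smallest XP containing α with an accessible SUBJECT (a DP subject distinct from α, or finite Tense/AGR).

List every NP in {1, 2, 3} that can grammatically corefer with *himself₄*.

*himself* is an anaphor, so Principle A applies: it must be bound in its binding domain.
Binding domain of *himself₄*: the embedded TP, whose subject is Marcus₂.
*Pavel₁* c-commands the anaphor but is outside its binding domain → cannot satisfy Principle A.
*Marcus₂* c-commands the anaphor within its binding domain → licit binder.
*Bruno₃* does not c-command the anaphor → cannot bind it.

{2}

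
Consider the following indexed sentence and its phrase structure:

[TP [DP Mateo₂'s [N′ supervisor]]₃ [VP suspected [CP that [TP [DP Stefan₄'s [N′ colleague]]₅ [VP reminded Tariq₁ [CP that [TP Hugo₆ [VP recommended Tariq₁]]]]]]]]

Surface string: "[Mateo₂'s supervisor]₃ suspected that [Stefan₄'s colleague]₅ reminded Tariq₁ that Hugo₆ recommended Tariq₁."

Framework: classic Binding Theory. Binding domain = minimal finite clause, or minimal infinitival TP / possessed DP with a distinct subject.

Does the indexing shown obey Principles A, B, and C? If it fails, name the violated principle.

Principle C

The two coindexed NPs are *Tariq₁* (the lower occurrence) and *Tariq₁* (the higher occurrence).
*Tariq₁* (the lower occurrence) is an R-expression. Principle C requires it to be free everywhere.
*Tariq₁* (the higher occurrence) c-commands it and carries the same index.
The R-expression is bound → Principle C violation.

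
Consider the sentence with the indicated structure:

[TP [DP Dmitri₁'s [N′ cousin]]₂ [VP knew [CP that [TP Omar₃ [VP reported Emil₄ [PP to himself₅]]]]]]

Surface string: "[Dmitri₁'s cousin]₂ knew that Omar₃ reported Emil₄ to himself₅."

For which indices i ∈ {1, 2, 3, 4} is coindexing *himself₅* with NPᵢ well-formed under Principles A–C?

*himself* is an anaphor, so Principle A applies: it must be bound in its binding domain.
Binding domain of *himself₅*: the embedded TP, whose subject is Omar₃.
*Dmitri₁* does not c-command the anaphor → cannot bind it.
*[Dmitri₁'s cousin]₂* c-commands the anaphor but is outside its binding domain → cannot satisfy Principle A.
*Omar₃* c-commands the anaphor within its binding domain → licit binder.
*Emil₄* c-commands the anaphor within its binding domain → licit binder.

{3, 4}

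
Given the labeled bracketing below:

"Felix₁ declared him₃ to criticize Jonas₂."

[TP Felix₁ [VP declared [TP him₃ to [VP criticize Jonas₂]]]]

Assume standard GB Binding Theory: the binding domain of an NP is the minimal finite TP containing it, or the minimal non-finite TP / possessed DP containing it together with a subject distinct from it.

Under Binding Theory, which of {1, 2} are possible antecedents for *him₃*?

none

*him* is a pronoun, so Principle B applies: it must be free in its binding domain.
Binding domain of *him₃*: the matrix TP, whose subject is Felix₁.
*Felix₁* c-commands the pronoun within its binding domain → coindexation would violate Principle B.
*Jonas₂*: the pronoun c-commands this R-expression → coindexation would violate Principle C on *Jonas₂*.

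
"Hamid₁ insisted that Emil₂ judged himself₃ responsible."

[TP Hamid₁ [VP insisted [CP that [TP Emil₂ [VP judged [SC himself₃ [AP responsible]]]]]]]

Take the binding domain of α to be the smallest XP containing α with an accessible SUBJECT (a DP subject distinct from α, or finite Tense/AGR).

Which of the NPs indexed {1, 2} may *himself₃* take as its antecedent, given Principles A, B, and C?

{2}

*himself* is an anaphor, so Principle A applies: it must be bound in its binding domain.
Binding domain of *himself₃*: the embedded TP, whose subject is Emil₂.
*Hamid₁* c-commands the anaphor but is outside its binding domain → cannot satisfy Principle A.
*Emil₂* c-commands the anaphor within its binding domain → licit binder.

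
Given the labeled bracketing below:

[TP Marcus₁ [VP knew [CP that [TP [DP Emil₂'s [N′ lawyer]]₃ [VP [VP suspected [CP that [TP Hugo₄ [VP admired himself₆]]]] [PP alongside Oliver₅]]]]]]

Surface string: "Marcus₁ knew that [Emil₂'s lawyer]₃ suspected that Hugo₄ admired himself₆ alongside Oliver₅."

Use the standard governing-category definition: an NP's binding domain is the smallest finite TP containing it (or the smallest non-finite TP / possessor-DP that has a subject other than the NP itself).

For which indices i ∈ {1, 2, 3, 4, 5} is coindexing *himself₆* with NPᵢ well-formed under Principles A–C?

*himself* is an anaphor, so Principle A applies: it must be bound in its binding domain.
Binding domain of *himself₆*: the embedded TP, whose subject is Hugo₄.
*Marcus₁* c-commands the anaphor but is outside its binding domain → cannot satisfy Principle A.
*Emil₂* does not c-command the anaphor → cannot bind it.
*[Emil₂'s lawyer]₃* c-commands the anaphor but is outside its binding domain → cannot satisfy Principle A.
*Hugo₄* c-commands the anaphor within its binding domain → licit binder.
*Oliver₅* does not c-command the anaphor → cannot bind it.

{4}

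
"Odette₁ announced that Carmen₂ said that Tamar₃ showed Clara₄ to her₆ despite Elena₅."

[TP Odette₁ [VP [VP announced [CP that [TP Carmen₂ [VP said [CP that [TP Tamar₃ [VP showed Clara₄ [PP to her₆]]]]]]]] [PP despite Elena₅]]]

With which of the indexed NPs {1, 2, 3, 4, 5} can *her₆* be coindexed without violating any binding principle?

{1, 2, 5}

*her* is a pronoun, so Principle B applies: it must be free in its binding domain.
Binding domain of *her₆*: the embedded TP, whose subject is Tamar₃.
*Odette₁* c-commands the pronoun but from outside its binding domain, and is not c-commanded by it → coindexation permitted.
*Carmen₂* c-commands the pronoun but from outside its binding domain, and is not c-commanded by it → coindexation permitted.
*Tamar₃* c-commands the pronoun within its binding domain → coindexation would violate Principle B.
*Clara₄* c-commands the pronoun within its binding domain → coindexation would violate Principle B.
*Elena₅* and the pronoun do not c-command one another → neither Principle B nor Principle C is at stake; coindexation permitted.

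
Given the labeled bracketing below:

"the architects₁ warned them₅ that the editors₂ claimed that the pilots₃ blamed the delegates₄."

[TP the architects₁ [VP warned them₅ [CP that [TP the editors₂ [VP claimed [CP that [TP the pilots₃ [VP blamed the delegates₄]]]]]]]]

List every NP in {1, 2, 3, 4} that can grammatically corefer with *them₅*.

*them* is a pronoun, so Principle B applies: it must be free in its binding domain.
Binding domain of *them₅*: the matrix TP, whose subject is the architects₁.
*the architects₁* c-commands the pronoun within its binding domain → coindexation would violate Principle B.
*the editors₂*: the pronoun c-commands this R-expression → coindexation would violate Principle C on *the editors₂*.
*the pilots₃*: the pronoun c-commands this R-expression → coindexation would violate Principle C on *the pilots₃*.
*the delegates₄*: the pronoun c-commands this R-expression → coindexation would violate Principle C on *the delegates₄*.

none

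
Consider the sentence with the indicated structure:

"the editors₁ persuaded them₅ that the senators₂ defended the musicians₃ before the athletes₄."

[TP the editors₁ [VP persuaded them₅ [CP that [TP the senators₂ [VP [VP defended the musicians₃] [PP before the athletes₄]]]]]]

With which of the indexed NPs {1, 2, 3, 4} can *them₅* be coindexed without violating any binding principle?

none

*them* is a pronoun, so Principle B applies: it must be free in its binding domain.
Binding domain of *them₅*: the matrix TP, whose subject is the editors₁.
*the editors₁* c-commands the pronoun within its binding domain → coindexation would violate Principle B.
*the senators₂*: the pronoun c-commands this R-expression → coindexation would violate Principle C on *the senators₂*.
*the musicians₃*: the pronoun c-commands this R-expression → coindexation would violate Principle C on *the musicians₃*.
*the athletes₄*: the pronoun c-commands this R-expression → coindexation would violate Principle C on *the athletes₄*.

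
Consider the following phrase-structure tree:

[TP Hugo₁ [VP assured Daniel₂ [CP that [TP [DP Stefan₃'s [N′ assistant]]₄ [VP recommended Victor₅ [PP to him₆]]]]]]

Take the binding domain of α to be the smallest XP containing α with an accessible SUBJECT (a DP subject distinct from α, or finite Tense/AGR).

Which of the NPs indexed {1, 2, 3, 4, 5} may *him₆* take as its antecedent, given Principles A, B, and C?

*him* is a pronoun, so Principle B applies: it must be free in its binding domain.
Binding domain of *him₆*: the embedded TP, whose subject is [Stefan₃'s assistant]₄.
*Hugo₁* c-commands the pronoun but from outside its binding domain, and is not c-commanded by it → coindexation permitted.
*Daniel₂* c-commands the pronoun but from outside its binding domain, and is not c-commanded by it → coindexation permitted.
*Stefan₃* and the pronoun do not c-command one another → neither Principle B nor Principle C is at stake; coindexation permitted.
*[Stefan₃'s assistant]₄* c-commands the pronoun within its binding domain → coindexation would violate Principle B.
*Victor₅* c-commands the pronoun within its binding domain → coindexation would violate Principle B.

{1, 2, 3}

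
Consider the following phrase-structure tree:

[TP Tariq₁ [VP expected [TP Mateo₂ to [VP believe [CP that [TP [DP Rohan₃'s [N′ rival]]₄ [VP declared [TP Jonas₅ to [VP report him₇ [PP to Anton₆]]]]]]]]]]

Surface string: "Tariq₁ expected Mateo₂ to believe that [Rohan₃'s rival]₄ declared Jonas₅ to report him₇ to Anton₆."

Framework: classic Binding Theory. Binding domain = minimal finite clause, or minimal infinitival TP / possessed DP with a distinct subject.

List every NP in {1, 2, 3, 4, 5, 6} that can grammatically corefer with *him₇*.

*him* is a pronoun, so Principle B applies: it must be free in its binding domain.
Binding domain of *him₇*: the embedded TP, whose subject is Jonas₅.
*Tariq₁* c-commands the pronoun but from outside its binding domain, and is not c-commanded by it → coindexation permitted.
*Mateo₂* c-commands the pronoun but from outside its binding domain, and is not c-commanded by it → coindexation permitted.
*Rohan₃* and the pronoun do not c-command one another → neither Principle B nor Principle C is at stake; coindexation permitted.
*[Rohan₃'s rival]₄* c-commands the pronoun but from outside its binding domain, and is not c-commanded by it → coindexation permitted.
*Jonas₅* c-commands the pronoun within its binding domain → coindexation would violate Principle B.
*Anton₆*: the pronoun c-commands this R-expression → coindexation would violate Principle C on *Anton₆*.

{1, 2, 3, 4}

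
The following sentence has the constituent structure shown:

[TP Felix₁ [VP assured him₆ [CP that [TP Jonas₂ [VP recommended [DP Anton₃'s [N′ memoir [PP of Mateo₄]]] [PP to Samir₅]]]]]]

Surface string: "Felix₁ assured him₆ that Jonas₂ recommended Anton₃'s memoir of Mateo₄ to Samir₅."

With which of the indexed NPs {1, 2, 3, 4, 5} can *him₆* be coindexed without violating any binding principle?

*him* is a pronoun, so Principle B applies: it must be free in its binding domain.
Binding domain of *him₆*: the matrix TP, whose subject is Felix₁.
*Felix₁* c-commands the pronoun within its binding domain → coindexation would violate Principle B.
*Jonas₂*: the pronoun c-commands this R-expression → coindexation would violate Principle C on *Jonas₂*.
*Anton₃*: the pronoun c-commands this R-expression → coindexation would violate Principle C on *Anton₃*.
*Mateo₄*: the pronoun c-commands this R-expression → coindexation would violate Principle C on *Mateo₄*.
*Samir₅*: the pronoun c-commands this R-expression → coindexation would violate Principle C on *Samir₅*.

none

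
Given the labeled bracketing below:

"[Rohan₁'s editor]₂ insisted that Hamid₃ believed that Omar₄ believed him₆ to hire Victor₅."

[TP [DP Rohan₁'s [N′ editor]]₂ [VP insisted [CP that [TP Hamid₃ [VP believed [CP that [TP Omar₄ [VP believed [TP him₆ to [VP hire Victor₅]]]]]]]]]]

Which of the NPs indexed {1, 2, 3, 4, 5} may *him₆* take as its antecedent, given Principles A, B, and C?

{1, 2, 3}

*him* is a pronoun, so Principle B applies: it must be free in its binding domain.
Binding domain of *him₆*: the embedded TP, whose subject is Omar₄.
*Rohan₁* and the pronoun do not c-command one another → neither Principle B nor Principle C is at stake; coindexation permitted.
*[Rohan₁'s editor]₂* c-commands the pronoun but from outside its binding domain, and is not c-commanded by it → coindexation permitted.
*Hamid₃* c-commands the pronoun but from outside its binding domain, and is not c-commanded by it → coindexation permitted.
*Omar₄* c-commands the pronoun within its binding domain → coindexation would violate Principle B.
*Victor₅*: the pronoun c-commands this R-expression → coindexation would violate Principle C on *Victor₅*.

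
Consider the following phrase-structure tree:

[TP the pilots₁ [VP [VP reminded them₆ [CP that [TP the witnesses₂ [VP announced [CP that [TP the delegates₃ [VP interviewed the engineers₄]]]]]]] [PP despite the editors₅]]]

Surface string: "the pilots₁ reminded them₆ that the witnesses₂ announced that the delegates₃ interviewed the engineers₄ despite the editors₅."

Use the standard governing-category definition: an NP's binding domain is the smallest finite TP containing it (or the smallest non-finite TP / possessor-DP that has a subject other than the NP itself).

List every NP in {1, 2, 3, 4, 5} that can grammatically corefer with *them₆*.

*them* is a pronoun, so Principle B applies: it must be free in its binding domain.
Binding domain of *them₆*: the matrix TP, whose subject is the pilots₁.
*the pilots₁* c-commands the pronoun within its binding domain → coindexation would violate Principle B.
*the witnesses₂*: the pronoun c-commands this R-expression → coindexation would violate Principle C on *the witnesses₂*.
*the delegates₃*: the pronoun c-commands this R-expression → coindexation would violate Principle C on *the delegates₃*.
*the engineers₄*: the pronoun c-commands this R-expression → coindexation would violate Principle C on *the engineers₄*.
*the editors₅* and the pronoun do not c-command one another → neither Principle B nor Principle C is at stake; coindexation permitted.

{5}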